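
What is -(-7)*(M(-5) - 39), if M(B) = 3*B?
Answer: -378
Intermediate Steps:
-(-7)*(M(-5) - 39) = -(-7)*(3*(-5) - 39) = -(-7)*(-15 - 39) = -(-7)*(-54) = -1*378 = -378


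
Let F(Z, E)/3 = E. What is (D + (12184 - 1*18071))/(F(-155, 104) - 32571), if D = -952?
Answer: 6839/32259 ≈ 0.21200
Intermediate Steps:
F(Z, E) = 3*E
(D + (12184 - 1*18071))/(F(-155, 104) - 32571) = (-952 + (12184 - 1*18071))/(3*104 - 32571) = (-952 + (12184 - 18071))/(312 - 32571) = (-952 - 5887)/(-32259) = -6839*(-1/32259) = 6839/32259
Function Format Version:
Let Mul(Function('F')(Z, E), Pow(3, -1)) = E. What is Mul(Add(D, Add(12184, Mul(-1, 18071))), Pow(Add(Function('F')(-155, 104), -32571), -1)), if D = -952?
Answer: Rational(6839, 32259) ≈ 0.21200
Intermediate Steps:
Function('F')(Z, E) = Mul(3, E)
Mul(Add(D, Add(12184, Mul(-1, 18071))), Pow(Add(Function('F')(-155, 104), -32571), -1)) = Mul(Add(-952, Add(12184, Mul(-1, 18071))), Pow(Add(Mul(3, 104), -32571), -1)) = Mul(Add(-952, Add(12184, -18071)), Pow(Add(312, -32571), -1)) = Mul(Add(-952, -5887), Pow(-32259, -1)) = Mul(-6839, Rational(-1, 32259)) = Rational(6839, 32259)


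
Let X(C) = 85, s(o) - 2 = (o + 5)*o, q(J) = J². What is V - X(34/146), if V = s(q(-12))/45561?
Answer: -3851227/45561 ≈ -84.529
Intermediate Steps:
s(o) = 2 + o*(5 + o) (s(o) = 2 + (o + 5)*o = 2 + (5 + o)*o = 2 + o*(5 + o))
V = 21458/45561 (V = (2 + ((-12)²)² + 5*(-12)²)/45561 = (2 + 144² + 5*144)*(1/45561) = (2 + 20736 + 720)*(1/45561) = 21458*(1/45561) = 21458/45561 ≈ 0.47097)
V - X(34/146) = 21458/45561 - 1*85 = 21458/45561 - 85 = -3851227/45561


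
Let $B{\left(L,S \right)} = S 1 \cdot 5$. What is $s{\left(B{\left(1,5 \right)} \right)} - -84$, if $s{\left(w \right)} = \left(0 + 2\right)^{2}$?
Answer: $88$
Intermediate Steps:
$B{\left(L,S \right)} = 5 S$ ($B{\left(L,S \right)} = S 5 = 5 S$)
$s{\left(w \right)} = 4$ ($s{\left(w \right)} = 2^{2} = 4$)
$s{\left(B{\left(1,5 \right)} \right)} - -84 = 4 - -84 = 4 + 84 = 88$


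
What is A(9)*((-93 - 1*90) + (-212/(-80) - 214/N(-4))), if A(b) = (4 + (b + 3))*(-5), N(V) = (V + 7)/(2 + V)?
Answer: 9044/3 ≈ 3014.7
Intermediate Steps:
N(V) = (7 + V)/(2 + V)
A(b) = -35 - 5*b (A(b) = (4 + (3 + b))*(-5) = (7 + b)*(-5) = -35 - 5*b)
A(9)*((-93 - 1*90) + (-212/(-80) - 214/N(-4))) = (-35 - 5*9)*((-93 - 1*90) + (-212/(-80) - 214*(2 - 4)/(7 - 4))) = (-35 - 45)*((-93 - 90) + (-212*(-1/80) - 214/(3/(-2)))) = -80*(-183 + (53/20 - 214/((-1/2*3)))) = -80*(-183 + (53/20 - 214/(-3/2))) = -80*(-183 + (53/20 - 214*(-2/3))) = -80*(-183 + (53/20 + 428/3)) = -80*(-183 + 8719/60) = -80*(-2261/60) = 9044/3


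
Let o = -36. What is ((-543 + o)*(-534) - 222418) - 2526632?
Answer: -2439864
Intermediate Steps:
((-543 + o)*(-534) - 222418) - 2526632 = ((-543 - 36)*(-534) - 222418) - 2526632 = (-579*(-534) - 222418) - 2526632 = (309186 - 222418) - 2526632 = 86768 - 2526632 = -2439864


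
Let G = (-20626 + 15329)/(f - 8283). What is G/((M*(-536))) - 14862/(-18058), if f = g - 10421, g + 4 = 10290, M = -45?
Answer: 1508854117573/1833267662640 ≈ 0.82304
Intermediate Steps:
g = 10286 (g = -4 + 10290 = 10286)
f = -135 (f = 10286 - 10421 = -135)
G = 5297/8418 (G = (-20626 + 15329)/(-135 - 8283) = -5297/(-8418) = -5297*(-1/8418) = 5297/8418 ≈ 0.62925)
G/((M*(-536))) - 14862/(-18058) = 5297/(8418*((-45*(-536)))) - 14862/(-18058) = (5297/8418)/24120 - 14862*(-1/18058) = (5297/8418)*(1/24120) + 7431/9029 = 5297/203042160 + 7431/9029 = 1508854117573/1833267662640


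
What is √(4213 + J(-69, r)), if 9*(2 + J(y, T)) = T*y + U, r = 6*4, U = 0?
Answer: √4027 ≈ 63.459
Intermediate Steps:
r = 24
J(y, T) = -2 + T*y/9 (J(y, T) = -2 + (T*y + 0)/9 = -2 + (T*y)/9 = -2 + T*y/9)
√(4213 + J(-69, r)) = √(4213 + (-2 + (⅑)*24*(-69))) = √(4213 + (-2 - 184)) = √(4213 - 186) = √4027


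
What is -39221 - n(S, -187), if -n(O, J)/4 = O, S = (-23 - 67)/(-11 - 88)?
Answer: -431391/11 ≈ -39217.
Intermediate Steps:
S = 10/11 (S = -90/(-99) = -90*(-1/99) = 10/11 ≈ 0.90909)
n(O, J) = -4*O
-39221 - n(S, -187) = -39221 - (-4)*10/11 = -39221 - 1*(-40/11) = -39221 + 40/11 = -431391/11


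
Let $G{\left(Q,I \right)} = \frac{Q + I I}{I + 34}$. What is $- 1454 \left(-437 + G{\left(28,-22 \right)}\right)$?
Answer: $\frac{1720082}{3} \approx 5.7336 \cdot 10^{5}$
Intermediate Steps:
$G{\left(Q,I \right)} = \frac{Q + I^{2}}{34 + I}$
$- 1454 \left(-437 + G{\left(28,-22 \right)}\right) = - 1454 \left(-437 + \frac{28 + \left(-22\right)^{2}}{34 - 22}\right) = - 1454 \left(-437 + \frac{28 + 484}{12}\right) = - 1454 \left(-437 + \frac{1}{12} \cdot 512\right) = - 1454 \left(-437 + \frac{128}{3}\right) = \left(-1454\right) \left(- \frac{1183}{3}\right) = \frac{1720082}{3}$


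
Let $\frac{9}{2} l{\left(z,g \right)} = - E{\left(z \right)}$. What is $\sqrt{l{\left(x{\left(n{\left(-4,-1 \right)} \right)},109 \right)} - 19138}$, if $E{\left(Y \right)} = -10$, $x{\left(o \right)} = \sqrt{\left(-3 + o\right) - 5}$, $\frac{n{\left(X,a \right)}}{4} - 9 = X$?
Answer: $\frac{i \sqrt{172222}}{3} \approx 138.33 i$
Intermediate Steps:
$n{\left(X,a \right)} = 36 + 4 X$
$x{\left(o \right)} = \sqrt{-8 + o}$
$l{\left(z,g \right)} = \frac{20}{9}$ ($l{\left(z,g \right)} = \frac{2 \left(\left(-1\right) \left(-10\right)\right)}{9} = \frac{2}{9} \cdot 10 = \frac{20}{9}$)
$\sqrt{l{\left(x{\left(n{\left(-4,-1 \right)} \right)},109 \right)} - 19138} = \sqrt{\frac{20}{9} - 19138} = \sqrt{- \frac{172222}{9}} = \frac{i \sqrt{172222}}{3}$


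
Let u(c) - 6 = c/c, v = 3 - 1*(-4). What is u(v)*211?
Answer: 1477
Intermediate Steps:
v = 7 (v = 3 + 4 = 7)
u(c) = 7 (u(c) = 6 + c/c = 6 + 1 = 7)
u(v)*211 = 7*211 = 1477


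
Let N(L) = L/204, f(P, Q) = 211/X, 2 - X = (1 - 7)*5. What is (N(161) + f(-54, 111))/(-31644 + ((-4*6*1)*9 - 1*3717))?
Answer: -12049/58061664 ≈ -0.00020752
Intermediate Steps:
X = 32 (X = 2 - (1 - 7)*5 = 2 - (-6)*5 = 2 - 1*(-30) = 2 + 30 = 32)
f(P, Q) = 211/32
N(L) = L/204 (N(L) = L*(1/204) = L/204)
(N(161) + f(-54, 111))/(-31644 + ((-4*6*1)*9 - 1*3717)) = ((1/204)*161 + 211/32)/(-31644 + ((-4*6*1)*9 - 1*3717)) = (161/204 + 211/32)/(-31644 + (-24*1*9 - 3717)) = 12049/(1632*(-31644 + (-24*9 - 3717))) = 12049/(1632*(-31644 + (-216 - 3717))) = 12049/(1632*(-31644 - 3933)) = (12049/1632)/(-35577) = (12049/1632)*(-1/35577) = -12049/58061664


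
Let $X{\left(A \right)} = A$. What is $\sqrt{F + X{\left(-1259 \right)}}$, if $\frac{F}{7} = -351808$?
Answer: $i \sqrt{2463915} \approx 1569.7 i$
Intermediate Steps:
$F = -2462656$ ($F = 7 \left(-351808\right) = -2462656$)
$\sqrt{F + X{\left(-1259 \right)}} = \sqrt{-2462656 - 1259} = \sqrt{-2463915} = i \sqrt{2463915}$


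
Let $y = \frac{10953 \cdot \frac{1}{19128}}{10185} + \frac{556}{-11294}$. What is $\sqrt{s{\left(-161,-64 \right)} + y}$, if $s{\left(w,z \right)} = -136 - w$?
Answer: $\frac{\sqrt{93204460115449125197790}}{61118949220} \approx 4.9951$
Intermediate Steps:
$y = - \frac{6010860161}{122237898440}$ ($y = 10953 \cdot \frac{1}{19128} \cdot \frac{1}{10185} + 556 \left(- \frac{1}{11294}\right) = \frac{3651}{6376} \cdot \frac{1}{10185} - \frac{278}{5647} = \frac{1217}{21646520} - \frac{278}{5647} = - \frac{6010860161}{122237898440} \approx -0.049173$)
$\sqrt{s{\left(-161,-64 \right)} + y} = \sqrt{\left(-136 - -161\right) - \frac{6010860161}{122237898440}} = \sqrt{\left(-136 + 161\right) - \frac{6010860161}{122237898440}} = \sqrt{25 - \frac{6010860161}{122237898440}} = \sqrt{\frac{3049936600839}{122237898440}} = \frac{\sqrt{93204460115449125197790}}{61118949220}$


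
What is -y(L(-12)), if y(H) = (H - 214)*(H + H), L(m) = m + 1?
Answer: -4950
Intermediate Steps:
L(m) = 1 + m
y(H) = 2*H*(-214 + H) (y(H) = (-214 + H)*(2*H) = 2*H*(-214 + H))
-y(L(-12)) = -2*(1 - 12)*(-214 + (1 - 12)) = -2*(-11)*(-214 - 11) = -2*(-11)*(-225) = -1*4950 = -4950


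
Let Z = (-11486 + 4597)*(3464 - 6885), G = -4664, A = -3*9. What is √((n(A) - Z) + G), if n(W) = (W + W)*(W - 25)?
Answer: 5*I*√942765 ≈ 4854.8*I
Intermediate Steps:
A = -27
Z = 23567269 (Z = -6889*(-3421) = 23567269)
n(W) = 2*W*(-25 + W) (n(W) = (2*W)*(-25 + W) = 2*W*(-25 + W))
√((n(A) - Z) + G) = √((2*(-27)*(-25 - 27) - 1*23567269) - 4664) = √((2*(-27)*(-52) - 23567269) - 4664) = √((2808 - 23567269) - 4664) = √(-23564461 - 4664) = √(-23569125) = 5*I*√942765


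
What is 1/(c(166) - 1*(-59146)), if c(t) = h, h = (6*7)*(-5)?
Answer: 1/58936 ≈ 1.6968e-5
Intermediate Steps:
h = -210 (h = 42*(-5) = -210)
c(t) = -210
1/(c(166) - 1*(-59146)) = 1/(-210 - 1*(-59146)) = 1/(-210 + 59146) = 1/58936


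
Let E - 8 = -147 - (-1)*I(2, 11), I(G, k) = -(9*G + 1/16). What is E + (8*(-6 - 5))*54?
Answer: -78545/16 ≈ -4909.1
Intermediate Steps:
I(G, k) = -1/16 - 9*G (I(G, k) = -(9*G + 1/16) = -(1/16 + 9*G) = -1/16 - 9*G)
E = -2513/16 (E = 8 + (-147 - (-1)*(-1/16 - 9*2)) = 8 + (-147 - (-1)*(-1/16 - 18)) = 8 + (-147 - (-1)*(-289)/16) = 8 + (-147 - 1*289/16) = 8 + (-147 - 289/16) = 8 - 2641/16 = -2513/16 ≈ -157.06)
E + (8*(-6 - 5))*54 = -2513/16 + (8*(-6 - 5))*54 = -2513/16 + (8*(-11))*54 = -2513/16 - 88*54 = -2513/16 - 4752 = -78545/16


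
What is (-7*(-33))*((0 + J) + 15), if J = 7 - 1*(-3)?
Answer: 5775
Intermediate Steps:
J = 10 (J = 7 + 3 = 10)
(-7*(-33))*((0 + J) + 15) = (-7*(-33))*((0 + 10) + 15) = 231*(10 + 15) = 231*25 = 5775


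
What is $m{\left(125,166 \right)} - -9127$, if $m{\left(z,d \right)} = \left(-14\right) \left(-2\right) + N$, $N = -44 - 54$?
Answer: $9057$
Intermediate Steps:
$N = -98$
$m{\left(z,d \right)} = -70$ ($m{\left(z,d \right)} = \left(-14\right) \left(-2\right) - 98 = 28 - 98 = -70$)
$m{\left(125,166 \right)} - -9127 = -70 - -9127 = -70 + 9127 = 9057$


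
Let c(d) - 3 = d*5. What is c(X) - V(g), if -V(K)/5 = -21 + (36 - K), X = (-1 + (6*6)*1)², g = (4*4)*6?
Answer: 5723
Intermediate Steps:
g = 96 (g = 16*6 = 96)
X = 1225 (X = (-1 + 36*1)² = (-1 + 36)² = 35² = 1225)
V(K) = -75 + 5*K (V(K) = -5*(-21 + (36 - K)) = -5*(15 - K) = -75 + 5*K)
c(d) = 3 + 5*d (c(d) = 3 + d*5 = 3 + 5*d)
c(X) - V(g) = (3 + 5*1225) - (-75 + 5*96) = (3 + 6125) - (-75 + 480) = 6128 - 1*405 = 6128 - 405 = 5723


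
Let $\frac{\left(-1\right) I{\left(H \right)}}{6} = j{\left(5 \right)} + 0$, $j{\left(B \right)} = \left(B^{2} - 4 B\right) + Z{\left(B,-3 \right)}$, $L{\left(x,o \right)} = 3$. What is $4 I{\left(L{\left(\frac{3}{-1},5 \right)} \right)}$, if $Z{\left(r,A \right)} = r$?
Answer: $-240$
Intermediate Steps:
$j{\left(B \right)} = B^{2} - 3 B$ ($j{\left(B \right)} = \left(B^{2} - 4 B\right) + B = B^{2} - 3 B$)
$I{\left(H \right)} = -60$ ($I{\left(H \right)} = - 6 \left(5 \left(-3 + 5\right) + 0\right) = - 6 \left(5 \cdot 2 + 0\right) = - 6 \left(10 + 0\right) = \left(-6\right) 10 = -60$)
$4 I{\left(L{\left(\frac{3}{-1},5 \right)} \right)} = 4 \left(-60\right) = -240$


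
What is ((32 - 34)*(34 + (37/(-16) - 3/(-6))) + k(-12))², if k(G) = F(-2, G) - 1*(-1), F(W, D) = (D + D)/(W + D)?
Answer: 11923209/3136 ≈ 3802.0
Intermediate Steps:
F(W, D) = 2*D/(D + W) (F(W, D) = (2*D)/(D + W) = 2*D/(D + W))
k(G) = 1 + 2*G/(-2 + G) (k(G) = 2*G/(G - 2) - 1*(-1) = 2*G/(-2 + G) + 1 = 1 + 2*G/(-2 + G))
((32 - 34)*(34 + (37/(-16) - 3/(-6))) + k(-12))² = ((32 - 34)*(34 + (37/(-16) - 3/(-6))) + (-2 + 3*(-12))/(-2 - 12))² = (-2*(34 + (37*(-1/16) - 3*(-⅙))) + (-2 - 36)/(-14))² = (-2*(34 + (-37/16 + ½)) - 1/14*(-38))² = (-2*(34 - 29/16) + 19/7)² = (-2*515/16 + 19/7)² = (-515/8 + 19/7)² = (-3453/56)² = 11923209/3136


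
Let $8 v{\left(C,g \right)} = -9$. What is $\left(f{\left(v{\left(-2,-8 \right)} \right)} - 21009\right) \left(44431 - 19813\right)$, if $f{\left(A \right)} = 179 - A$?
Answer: $- \frac{2051060979}{4} \approx -5.1277 \cdot 10^{8}$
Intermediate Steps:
$v{\left(C,g \right)} = - \frac{9}{8}$ ($v{\left(C,g \right)} = \frac{1}{8} \left(-9\right) = - \frac{9}{8}$)
$\left(f{\left(v{\left(-2,-8 \right)} \right)} - 21009\right) \left(44431 - 19813\right) = \left(\left(179 - - \frac{9}{8}\right) - 21009\right) \left(44431 - 19813\right) = \left(\left(179 + \frac{9}{8}\right) - 21009\right) 24618 = \left(\frac{1441}{8} - 21009\right) 24618 = \left(- \frac{166631}{8}\right) 24618 = - \frac{2051060979}{4}$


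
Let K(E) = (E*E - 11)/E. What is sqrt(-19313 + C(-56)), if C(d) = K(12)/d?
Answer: I*sqrt(11124402)/24 ≈ 138.97*I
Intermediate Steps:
K(E) = (-11 + E**2)/E (K(E) = (E**2 - 11)/E = (-11 + E**2)/E)
C(d) = 133/(12*d) (C(d) = (12 - 11/12)/d = 133/(12*d))
sqrt(-19313 + C(-56)) = sqrt(-19313 + (133/12)/(-56)) = sqrt(-19313 + (133/12)*(-1/56)) = sqrt(-19313 - 19/96) = sqrt(-1854067/96) = I*sqrt(11124402)/24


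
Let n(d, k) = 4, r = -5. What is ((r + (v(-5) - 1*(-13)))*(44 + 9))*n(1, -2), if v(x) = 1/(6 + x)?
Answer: 1908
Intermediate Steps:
((r + (v(-5) - 1*(-13)))*(44 + 9))*n(1, -2) = ((-5 + (1/(6 - 5) - 1*(-13)))*(44 + 9))*4 = ((-5 + (1/1 + 13))*53)*4 = ((-5 + (1 + 13))*53)*4 = ((-5 + 14)*53)*4 = (9*53)*4 = 477*4 = 1908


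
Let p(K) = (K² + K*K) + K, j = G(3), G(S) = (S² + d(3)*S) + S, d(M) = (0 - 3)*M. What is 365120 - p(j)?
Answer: 364685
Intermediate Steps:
d(M) = -3*M
G(S) = S² - 8*S (G(S) = (S² + (-3*3)*S) + S = (S² - 9*S) + S = S² - 8*S)
j = -15 (j = 3*(-8 + 3) = 3*(-5) = -15)
p(K) = K + 2*K² (p(K) = (K² + K²) + K = 2*K² + K = K + 2*K²)
365120 - p(j) = 365120 - (-15)*(1 + 2*(-15)) = 365120 - (-15)*(1 - 30) = 365120 - (-15)*(-29) = 365120 - 1*435 = 365120 - 435 = 364685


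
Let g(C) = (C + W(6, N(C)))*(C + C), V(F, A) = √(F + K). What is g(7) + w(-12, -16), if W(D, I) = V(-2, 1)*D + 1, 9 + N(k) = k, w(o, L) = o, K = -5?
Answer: 100 + 84*I*√7 ≈ 100.0 + 222.24*I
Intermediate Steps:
V(F, A) = √(-5 + F) (V(F, A) = √(F - 5) = √(-5 + F))
N(k) = -9 + k
W(D, I) = 1 + I*D*√7 (W(D, I) = √(-5 - 2)*D + 1 = √(-7)*D + 1 = (I*√7)*D + 1 = I*D*√7 + 1 = 1 + I*D*√7)
g(C) = 2*C*(1 + C + 6*I*√7) (g(C) = (C + (1 + I*6*√7))*(C + C) = (C + (1 + 6*I*√7))*(2*C) = (1 + C + 6*I*√7)*(2*C) = 2*C*(1 + C + 6*I*√7))
g(7) + w(-12, -16) = 2*7*(1 + 7 + 6*I*√7) - 12 = 2*7*(8 + 6*I*√7) - 12 = (112 + 84*I*√7) - 12 = 100 + 84*I*√7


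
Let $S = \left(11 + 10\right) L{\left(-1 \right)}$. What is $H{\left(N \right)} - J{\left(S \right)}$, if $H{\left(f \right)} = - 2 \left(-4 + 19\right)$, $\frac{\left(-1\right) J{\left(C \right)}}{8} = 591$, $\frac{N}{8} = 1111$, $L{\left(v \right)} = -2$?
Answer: $4698$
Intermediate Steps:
$N = 8888$ ($N = 8 \cdot 1111 = 8888$)
$S = -42$ ($S = \left(11 + 10\right) \left(-2\right) = 21 \left(-2\right) = -42$)
$J{\left(C \right)} = -4728$ ($J{\left(C \right)} = \left(-8\right) 591 = -4728$)
$H{\left(f \right)} = -30$ ($H{\left(f \right)} = \left(-2\right) 15 = -30$)
$H{\left(N \right)} - J{\left(S \right)} = -30 - -4728 = -30 + 4728 = 4698$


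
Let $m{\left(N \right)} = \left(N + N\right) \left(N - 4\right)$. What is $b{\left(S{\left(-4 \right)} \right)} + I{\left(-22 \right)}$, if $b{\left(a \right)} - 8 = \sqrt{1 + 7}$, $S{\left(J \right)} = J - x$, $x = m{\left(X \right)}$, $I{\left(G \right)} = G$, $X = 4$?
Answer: $-14 + 2 \sqrt{2} \approx -11.172$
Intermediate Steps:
$m{\left(N \right)} = 2 N \left(-4 + N\right)$
$x = 0$ ($x = 2 \cdot 4 \left(-4 + 4\right) = 2 \cdot 4 \cdot 0 = 0$)
$S{\left(J \right)} = J$ ($S{\left(J \right)} = J - 0 = J + 0 = J$)
$b{\left(a \right)} = 8 + 2 \sqrt{2}$ ($b{\left(a \right)} = 8 + \sqrt{1 + 7} = 8 + \sqrt{8} = 8 + 2 \sqrt{2}$)
$b{\left(S{\left(-4 \right)} \right)} + I{\left(-22 \right)} = \left(8 + 2 \sqrt{2}\right) - 22 = -14 + 2 \sqrt{2}$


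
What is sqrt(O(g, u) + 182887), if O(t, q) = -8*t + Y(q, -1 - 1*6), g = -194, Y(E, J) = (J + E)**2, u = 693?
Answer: sqrt(655035) ≈ 809.34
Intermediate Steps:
Y(E, J) = (E + J)**2
O(t, q) = (-7 + q)**2 - 8*t (O(t, q) = -8*t + (q + (-1 - 1*6))**2 = -8*t + (q + (-1 - 6))**2 = -8*t + (q - 7)**2 = -8*t + (-7 + q)**2 = (-7 + q)**2 - 8*t)
sqrt(O(g, u) + 182887) = sqrt(((-7 + 693)**2 - 8*(-194)) + 182887) = sqrt((686**2 + 1552) + 182887) = sqrt((470596 + 1552) + 182887) = sqrt(472148 + 182887) = sqrt(655035)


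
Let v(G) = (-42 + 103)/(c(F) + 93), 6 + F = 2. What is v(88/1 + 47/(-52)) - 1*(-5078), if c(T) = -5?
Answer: 446925/88 ≈ 5078.7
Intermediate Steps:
F = -4 (F = -6 + 2 = -4)
v(G) = 61/88 (v(G) = (-42 + 103)/(-5 + 93) = 61/88)
v(88/1 + 47/(-52)) - 1*(-5078) = 61/88 - 1*(-5078) = 61/88 + 5078 = 446925/88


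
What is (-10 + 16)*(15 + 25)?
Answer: 240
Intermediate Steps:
(-10 + 16)*(15 + 25) = 6*40 = 240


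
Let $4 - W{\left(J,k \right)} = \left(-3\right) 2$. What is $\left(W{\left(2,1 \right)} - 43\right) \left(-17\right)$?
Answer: $561$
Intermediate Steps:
$W{\left(J,k \right)} = 10$ ($W{\left(J,k \right)} = 4 - \left(-3\right) 2 = 4 - -6 = 4 + 6 = 10$)
$\left(W{\left(2,1 \right)} - 43\right) \left(-17\right) = \left(10 - 43\right) \left(-17\right) = \left(-33\right) \left(-17\right) = 561$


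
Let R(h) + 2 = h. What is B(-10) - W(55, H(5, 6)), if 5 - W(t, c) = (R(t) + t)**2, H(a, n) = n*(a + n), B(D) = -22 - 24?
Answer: 11613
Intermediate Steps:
R(h) = -2 + h
B(D) = -46
W(t, c) = 5 - (-2 + 2*t)**2 (W(t, c) = 5 - ((-2 + t) + t)**2 = 5 - (-2 + 2*t)**2)
B(-10) - W(55, H(5, 6)) = -46 - (5 - 4*(-1 + 55)**2) = -46 - (5 - 4*54**2) = -46 - (5 - 4*2916) = -46 - (5 - 11664) = -46 - 1*(-11659) = -46 + 11659 = 11613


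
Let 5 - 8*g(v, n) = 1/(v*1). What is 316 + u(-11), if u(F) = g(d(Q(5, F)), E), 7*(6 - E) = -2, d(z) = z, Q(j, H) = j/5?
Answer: 633/2 ≈ 316.50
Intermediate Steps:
Q(j, H) = j/5 (Q(j, H) = j*(⅕) = j/5)
E = 44/7 (E = 6 - ⅐*(-2) = 6 + 2/7 = 44/7 ≈ 6.2857)
g(v, n) = 5/8 - 1/(8*v)
u(F) = ½ (u(F) = (-1 + 5*((⅕)*5))/(8*(((⅕)*5))) = (⅛)*(-1 + 5*1)/1 = (⅛)*1*(-1 + 5) = (⅛)*1*4 = ½)
316 + u(-11) = 316 + ½ = 633/2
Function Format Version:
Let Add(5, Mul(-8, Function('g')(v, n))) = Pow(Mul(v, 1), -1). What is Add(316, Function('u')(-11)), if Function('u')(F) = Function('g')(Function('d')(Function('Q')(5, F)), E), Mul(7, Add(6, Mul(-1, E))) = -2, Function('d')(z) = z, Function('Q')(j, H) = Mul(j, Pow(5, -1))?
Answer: Rational(633, 2) ≈ 316.50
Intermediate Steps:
Function('Q')(j, H) = Mul(Rational(1, 5), j) (Function('Q')(j, H) = Mul(j, Rational(1, 5)) = Mul(Rational(1, 5), j))
E = Rational(44, 7) (E = Add(6, Mul(Rational(-1, 7), -2)) = Add(6, Rational(2, 7)) = Rational(44, 7) ≈ 6.2857)
Function('g')(v, n) = Add(Rational(5, 8), Mul(Rational(-1, 8), Pow(v, -1))) (Function('g')(v, n) = Add(Rational(5, 8), Mul(Rational(-1, 8), Pow(Mul(v, 1), -1))) = Add(Rational(5, 8), Mul(Rational(-1, 8), Pow(v, -1))))
Function('u')(F) = Rational(1, 2) (Function('u')(F) = Mul(Rational(1, 8), Pow(Mul(Rational(1, 5), 5), -1), Add(-1, Mul(5, Mul(Rational(1, 5), 5)))) = Mul(Rational(1, 8), Pow(1, -1), Add(-1, Mul(5, 1))) = Mul(Rational(1, 8), 1, Add(-1, 5)) = Mul(Rational(1, 8), 1, 4) = Rational(1, 2))
Add(316, Function('u')(-11)) = Add(316, Rational(1, 2)) = Rational(633, 2)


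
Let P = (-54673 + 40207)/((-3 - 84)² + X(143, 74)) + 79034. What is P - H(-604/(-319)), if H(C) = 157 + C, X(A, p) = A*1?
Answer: 97019121777/1230064 ≈ 78873.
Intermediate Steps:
X(A, p) = A
P = 304747871/3856 (P = (-54673 + 40207)/((-3 - 84)² + 143) + 79034 = -14466/((-87)² + 143) + 79034 = -14466/(7569 + 143) + 79034 = -14466/7712 + 79034 = -14466*1/7712 + 79034 = -7233/3856 + 79034 = 304747871/3856 ≈ 79032.)
P - H(-604/(-319)) = 304747871/3856 - (157 - 604/(-319)) = 304747871/3856 - (157 - 604*(-1/319)) = 304747871/3856 - (157 + 604/319) = 304747871/3856 - 1*50687/319 = 304747871/3856 - 50687/319 = 97019121777/1230064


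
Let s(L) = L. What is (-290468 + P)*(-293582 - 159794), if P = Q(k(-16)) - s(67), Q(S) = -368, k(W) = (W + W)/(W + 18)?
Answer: 131888438528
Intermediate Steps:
k(W) = 2*W/(18 + W) (k(W) = (2*W)/(18 + W) = 2*W/(18 + W))
P = -435 (P = -368 - 1*67 = -368 - 67 = -435)
(-290468 + P)*(-293582 - 159794) = (-290468 - 435)*(-293582 - 159794) = -290903*(-453376) = 131888438528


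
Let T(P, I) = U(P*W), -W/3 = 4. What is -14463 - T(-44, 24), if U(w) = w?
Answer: -14991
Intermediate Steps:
W = -12 (W = -3*4 = -12)
T(P, I) = -12*P (T(P, I) = P*(-12) = -12*P)
-14463 - T(-44, 24) = -14463 - (-12)*(-44) = -14463 - 1*528 = -14463 - 528 = -14991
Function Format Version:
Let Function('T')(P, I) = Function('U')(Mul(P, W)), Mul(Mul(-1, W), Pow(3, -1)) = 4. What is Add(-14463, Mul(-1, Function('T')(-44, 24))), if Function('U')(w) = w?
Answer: -14991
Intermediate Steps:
W = -12 (W = Mul(-3, 4) = -12)
Function('T')(P, I) = Mul(-12, P) (Function('T')(P, I) = Mul(P, -12) = Mul(-12, P))
Add(-14463, Mul(-1, Function('T')(-44, 24))) = Add(-14463, Mul(-1, Mul(-12, -44))) = Add(-14463, Mul(-1, 528)) = Add(-14463, -528) = -14991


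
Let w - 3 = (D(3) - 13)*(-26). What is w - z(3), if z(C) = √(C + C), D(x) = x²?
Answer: 107 - √6 ≈ 104.55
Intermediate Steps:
z(C) = √2*√C (z(C) = √(2*C) = √2*√C)
w = 107 (w = 3 + (3² - 13)*(-26) = 3 + (9 - 13)*(-26) = 3 - 4*(-26) = 3 + 104 = 107)
w - z(3) = 107 - √2*√3 = 107 - √6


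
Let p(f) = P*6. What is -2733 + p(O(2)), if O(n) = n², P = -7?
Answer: -2775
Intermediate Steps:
p(f) = -42 (p(f) = -7*6 = -42)
-2733 + p(O(2)) = -2733 - 42 = -2775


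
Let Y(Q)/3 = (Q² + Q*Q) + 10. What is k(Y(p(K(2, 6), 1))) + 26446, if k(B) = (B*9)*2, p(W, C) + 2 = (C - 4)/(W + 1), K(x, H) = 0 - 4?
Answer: 27094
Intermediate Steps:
K(x, H) = -4
p(W, C) = -2 + (-4 + C)/(1 + W) (p(W, C) = -2 + (C - 4)/(W + 1) = -2 + (-4 + C)/(1 + W))
Y(Q) = 30 + 6*Q² (Y(Q) = 3*((Q² + Q*Q) + 10) = 3*((Q² + Q²) + 10) = 3*(2*Q² + 10) = 3*(10 + 2*Q²) = 30 + 6*Q²)
k(B) = 18*B (k(B) = (9*B)*2 = 18*B)
k(Y(p(K(2, 6), 1))) + 26446 = 18*(30 + 6*((-6 + 1 - 2*(-4))/(1 - 4))²) + 26446 = 18*(30 + 6*((-6 + 1 + 8)/(-3))²) + 26446 = 18*(30 + 6*(-⅓*3)²) + 26446 = 18*(30 + 6*(-1)²) + 26446 = 18*(30 + 6*1) + 26446 = 18*(30 + 6) + 26446 = 18*36 + 26446 = 648 + 26446 = 27094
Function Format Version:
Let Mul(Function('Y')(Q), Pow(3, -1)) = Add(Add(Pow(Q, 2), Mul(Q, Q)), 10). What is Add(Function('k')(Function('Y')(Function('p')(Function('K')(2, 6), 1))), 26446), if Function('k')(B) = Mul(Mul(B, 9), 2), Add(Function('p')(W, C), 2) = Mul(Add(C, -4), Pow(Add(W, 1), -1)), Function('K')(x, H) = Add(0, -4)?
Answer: 27094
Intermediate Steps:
Function('K')(x, H) = -4
Function('p')(W, C) = Add(-2, Mul(Pow(Add(1, W), -1), Add(-4, C))) (Function('p')(W, C) = Add(-2, Mul(Add(C, -4), Pow(Add(W, 1), -1))) = Add(-2, Mul(Add(-4, C), Pow(Add(1, W), -1))) = Add(-2, Mul(Pow(Add(1, W), -1), Add(-4, C))))
Function('Y')(Q) = Add(30, Mul(6, Pow(Q, 2))) (Function('Y')(Q) = Mul(3, Add(Add(Pow(Q, 2), Mul(Q, Q)), 10)) = Mul(3, Add(Add(Pow(Q, 2), Pow(Q, 2)), 10)) = Mul(3, Add(Mul(2, Pow(Q, 2)), 10)) = Mul(3, Add(10, Mul(2, Pow(Q, 2)))) = Add(30, Mul(6, Pow(Q, 2))))
Function('k')(B) = Mul(18, B) (Function('k')(B) = Mul(Mul(9, B), 2) = Mul(18, B))
Add(Function('k')(Function('Y')(Function('p')(Function('K')(2, 6), 1))), 26446) = Add(Mul(18, Add(30, Mul(6, Pow(Mul(Pow(Add(1, -4), -1), Add(-6, 1, Mul(-2, -4))), 2)))), 26446) = Add(Mul(18, Add(30, Mul(6, Pow(Mul(Pow(-3, -1), Add(-6, 1, 8)), 2)))), 26446) = Add(Mul(18, Add(30, Mul(6, Pow(Mul(Rational(-1, 3), 3), 2)))), 26446) = Add(Mul(18, Add(30, Mul(6, Pow(-1, 2)))), 26446) = Add(Mul(18, Add(30, Mul(6, 1))), 26446) = Add(Mul(18, Add(30, 6)), 26446) = Add(Mul(18, 36), 26446) = Add(648, 26446) = 27094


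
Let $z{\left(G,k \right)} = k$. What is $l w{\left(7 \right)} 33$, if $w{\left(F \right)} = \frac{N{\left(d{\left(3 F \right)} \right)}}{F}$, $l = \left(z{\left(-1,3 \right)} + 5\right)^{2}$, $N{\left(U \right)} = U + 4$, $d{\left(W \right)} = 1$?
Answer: $\frac{10560}{7} \approx 1508.6$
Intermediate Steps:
$N{\left(U \right)} = 4 + U$
$l = 64$ ($l = \left(3 + 5\right)^{2} = 8^{2} = 64$)
$w{\left(F \right)} = \frac{5}{F}$ ($w{\left(F \right)} = \frac{4 + 1}{F} = \frac{5}{F}$)
$l w{\left(7 \right)} 33 = 64 \cdot \frac{5}{7} \cdot 33 = \frac{320}{7} \cdot 33 = \frac{10560}{7}$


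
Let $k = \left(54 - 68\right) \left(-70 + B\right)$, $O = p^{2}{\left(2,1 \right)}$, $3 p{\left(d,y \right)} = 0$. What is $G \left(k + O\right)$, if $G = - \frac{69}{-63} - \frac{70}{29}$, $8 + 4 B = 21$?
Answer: $- \frac{71467}{58} \approx -1232.2$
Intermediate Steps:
$B = \frac{13}{4}$ ($B = -2 + \frac{1}{4} \cdot 21 = -2 + \frac{21}{4} = \frac{13}{4} \approx 3.25$)
$p{\left(d,y \right)} = 0$ ($p{\left(d,y \right)} = \frac{1}{3} \cdot 0 = 0$)
$G = - \frac{803}{609}$ ($G = \left(-69\right) \left(- \frac{1}{63}\right) - \frac{70}{29} = \frac{23}{21} - \frac{70}{29} = - \frac{803}{609} \approx -1.3186$)
$O = 0$ ($O = 0^{2} = 0$)
$k = \frac{1869}{2}$ ($k = \left(54 - 68\right) \left(-70 + \frac{13}{4}\right) = \left(-14\right) \left(- \frac{267}{4}\right) = \frac{1869}{2} \approx 934.5$)
$G \left(k + O\right) = - \frac{803 \left(\frac{1869}{2} + 0\right)}{609} = \left(- \frac{803}{609}\right) \frac{1869}{2} = - \frac{71467}{58}$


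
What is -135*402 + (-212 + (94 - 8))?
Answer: -54396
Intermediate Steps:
-135*402 + (-212 + (94 - 8)) = -54270 + (-212 + 86) = -54270 - 126 = -54396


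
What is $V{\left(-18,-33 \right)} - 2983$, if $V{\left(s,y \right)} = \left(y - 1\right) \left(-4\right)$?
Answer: $-2847$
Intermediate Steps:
$V{\left(s,y \right)} = 4 - 4 y$ ($V{\left(s,y \right)} = \left(-1 + y\right) \left(-4\right) = 4 - 4 y$)
$V{\left(-18,-33 \right)} - 2983 = \left(4 - -132\right) - 2983 = \left(4 + 132\right) - 2983 = 136 - 2983 = -2847$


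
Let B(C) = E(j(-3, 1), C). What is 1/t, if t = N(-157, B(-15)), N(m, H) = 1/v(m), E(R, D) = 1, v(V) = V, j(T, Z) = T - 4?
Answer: -157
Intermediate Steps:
j(T, Z) = -4 + T
B(C) = 1
N(m, H) = 1/m
t = -1/157 (t = 1/(-157) = -1/157 ≈ -0.0063694)
1/t = 1/(-1/157) = -157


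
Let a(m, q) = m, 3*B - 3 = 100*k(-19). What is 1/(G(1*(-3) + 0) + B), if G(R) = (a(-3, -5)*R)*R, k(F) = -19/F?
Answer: 3/22 ≈ 0.13636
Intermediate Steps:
B = 103/3 (B = 1 + (100*(-19/(-19)))/3 = 1 + (100*(-19*(-1/19)))/3 = 1 + (100*1)/3 = 1 + (1/3)*100 = 1 + 100/3 = 103/3 ≈ 34.333)
G(R) = -3*R**2 (G(R) = (-3*R)*R = -3*R**2)
1/(G(1*(-3) + 0) + B) = 1/(-3*(1*(-3) + 0)**2 + 103/3) = 1/(-3*(-3 + 0)**2 + 103/3) = 1/(-3*(-3)**2 + 103/3) = 1/(-3*9 + 103/3) = 1/(-27 + 103/3) = 1/(22/3) = 3/22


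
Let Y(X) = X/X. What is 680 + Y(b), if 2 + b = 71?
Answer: 681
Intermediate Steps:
b = 69 (b = -2 + 71 = 69)
Y(X) = 1
680 + Y(b) = 680 + 1 = 681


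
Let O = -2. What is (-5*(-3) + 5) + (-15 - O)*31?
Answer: -383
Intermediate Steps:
(-5*(-3) + 5) + (-15 - O)*31 = (-5*(-3) + 5) + (-15 - 1*(-2))*31 = (15 + 5) + (-15 + 2)*31 = 20 - 13*31 = 20 - 403 = -383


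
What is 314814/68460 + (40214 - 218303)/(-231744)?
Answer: 2365228571/440699840 ≈ 5.3670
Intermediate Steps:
314814/68460 + (40214 - 218303)/(-231744) = 314814*(1/68460) - 178089*(-1/231744) = 52469/11410 + 59363/77248 = 2365228571/440699840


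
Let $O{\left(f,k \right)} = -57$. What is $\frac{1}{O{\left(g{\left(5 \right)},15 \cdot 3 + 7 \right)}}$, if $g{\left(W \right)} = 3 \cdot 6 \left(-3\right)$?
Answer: $- \frac{1}{57} \approx -0.017544$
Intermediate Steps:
$g{\left(W \right)} = -54$ ($g{\left(W \right)} = 18 \left(-3\right) = -54$)
$\frac{1}{O{\left(g{\left(5 \right)},15 \cdot 3 + 7 \right)}} = \frac{1}{-57} = - \frac{1}{57}$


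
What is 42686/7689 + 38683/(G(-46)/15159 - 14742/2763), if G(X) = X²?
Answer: -1383168110907851/185926401870 ≈ -7439.3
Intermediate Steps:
42686/7689 + 38683/(G(-46)/15159 - 14742/2763) = 42686/7689 + 38683/((-46)²/15159 - 14742/2763) = 42686*(1/7689) + 38683/(2116*(1/15159) - 14742*1/2763) = 42686/7689 + 38683/(2116/15159 - 1638/307) = 42686/7689 + 38683/(-24180830/4653813) = 42686/7689 + 38683*(-4653813/24180830) = 42686/7689 - 180023448279/24180830 = -1383168110907851/185926401870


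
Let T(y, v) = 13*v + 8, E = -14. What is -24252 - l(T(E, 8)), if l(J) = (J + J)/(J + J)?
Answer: -24253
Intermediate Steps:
T(y, v) = 8 + 13*v
l(J) = 1 (l(J) = (2*J)/((2*J)) = (2*J)*(1/(2*J)) = 1)
-24252 - l(T(E, 8)) = -24252 - 1*1 = -24252 - 1 = -24253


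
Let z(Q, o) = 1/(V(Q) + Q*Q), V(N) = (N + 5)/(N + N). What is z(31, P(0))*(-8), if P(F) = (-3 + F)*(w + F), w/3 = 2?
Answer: -248/29809 ≈ -0.0083196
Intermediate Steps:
w = 6 (w = 3*2 = 6)
P(F) = (-3 + F)*(6 + F)
V(N) = (5 + N)/(2*N) (V(N) = (5 + N)/((2*N)) = (5 + N)*(1/(2*N)) = (5 + N)/(2*N))
z(Q, o) = 1/(Q² + (5 + Q)/(2*Q)) (z(Q, o) = 1/((5 + Q)/(2*Q) + Q*Q) = 1/((5 + Q)/(2*Q) + Q²) = 1/(Q² + (5 + Q)/(2*Q)))
z(31, P(0))*(-8) = (2*31/(5 + 31 + 2*31³))*(-8) = (2*31/(5 + 31 + 2*29791))*(-8) = (2*31/(5 + 31 + 59582))*(-8) = (2*31/59618)*(-8) = (2*31*(1/59618))*(-8) = (31/29809)*(-8) = -248/29809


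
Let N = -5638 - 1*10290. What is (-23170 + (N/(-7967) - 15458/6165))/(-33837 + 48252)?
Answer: -1138055537116/708015140325 ≈ -1.6074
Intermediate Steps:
N = -15928 (N = -5638 - 10290 = -15928)
(-23170 + (N/(-7967) - 15458/6165))/(-33837 + 48252) = (-23170 + (-15928/(-7967) - 15458/6165))/(-33837 + 48252) = (-23170 + (-15928*(-1/7967) - 15458*1/6165))/14415 = (-23170 + (15928/7967 - 15458/6165))*(1/14415) = (-23170 - 24957766/49116555)*(1/14415) = -1138055537116/49116555*1/14415 = -1138055537116/708015140325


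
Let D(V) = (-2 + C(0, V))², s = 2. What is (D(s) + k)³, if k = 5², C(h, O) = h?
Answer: 24389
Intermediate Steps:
k = 25
D(V) = 4 (D(V) = (-2 + 0)² = (-2)² = 4)
(D(s) + k)³ = (4 + 25)³ = 29³ = 24389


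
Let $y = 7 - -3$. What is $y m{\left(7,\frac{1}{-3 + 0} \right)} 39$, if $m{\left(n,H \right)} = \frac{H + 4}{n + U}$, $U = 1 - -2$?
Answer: $143$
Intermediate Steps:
$U = 3$ ($U = 1 + 2 = 3$)
$y = 10$ ($y = 7 + 3 = 10$)
$m{\left(n,H \right)} = \frac{4 + H}{3 + n}$ ($m{\left(n,H \right)} = \frac{H + 4}{n + 3} = \frac{4 + H}{3 + n}$)
$y m{\left(7,\frac{1}{-3 + 0} \right)} 39 = 10 \frac{4 + \frac{1}{-3 + 0}}{3 + 7} \cdot 39 = 10 \frac{4 + \frac{1}{-3}}{10} \cdot 39 = 10 \frac{4 - \frac{1}{3}}{10} \cdot 39 = 10 \cdot \frac{1}{10} \cdot \frac{11}{3} \cdot 39 = 10 \cdot \frac{11}{30} \cdot 39 = \frac{11}{3} \cdot 39 = 143$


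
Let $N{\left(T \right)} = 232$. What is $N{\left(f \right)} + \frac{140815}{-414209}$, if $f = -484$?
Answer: $\frac{95955673}{414209} \approx 231.66$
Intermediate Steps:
$N{\left(f \right)} + \frac{140815}{-414209} = 232 + \frac{140815}{-414209} = 232 + 140815 \left(- \frac{1}{414209}\right) = 232 - \frac{140815}{414209} = \frac{95955673}{414209}$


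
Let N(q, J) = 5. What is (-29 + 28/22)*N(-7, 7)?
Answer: -1525/11 ≈ -138.64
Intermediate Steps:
(-29 + 28/22)*N(-7, 7) = (-29 + 28/22)*5 = (-29 + 28*(1/22))*5 = (-29 + 14/11)*5 = -305/11*5 = -1525/11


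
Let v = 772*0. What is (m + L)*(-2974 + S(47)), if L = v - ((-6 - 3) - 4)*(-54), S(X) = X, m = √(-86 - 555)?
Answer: 2054754 - 2927*I*√641 ≈ 2.0548e+6 - 74106.0*I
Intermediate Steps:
v = 0
m = I*√641 (m = √(-641) = I*√641 ≈ 25.318*I)
L = -702 (L = 0 - ((-6 - 3) - 4)*(-54) = 0 - (-9 - 4)*(-54) = 0 - (-13)*(-54) = 0 - 1*702 = 0 - 702 = -702)
(m + L)*(-2974 + S(47)) = (I*√641 - 702)*(-2974 + 47) = (-702 + I*√641)*(-2927) = 2054754 - 2927*I*√641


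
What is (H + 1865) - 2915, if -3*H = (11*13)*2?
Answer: -3436/3 ≈ -1145.3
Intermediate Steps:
H = -286/3 (H = -11*13*2/3 = -143*2/3 = -1/3*286 = -286/3 ≈ -95.333)
(H + 1865) - 2915 = (-286/3 + 1865) - 2915 = 5309/3 - 2915 = -3436/3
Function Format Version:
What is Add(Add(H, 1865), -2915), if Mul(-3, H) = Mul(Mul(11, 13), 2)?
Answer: Rational(-3436, 3) ≈ -1145.3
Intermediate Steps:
H = Rational(-286, 3) (H = Mul(Rational(-1, 3), Mul(Mul(11, 13), 2)) = Mul(Rational(-1, 3), Mul(143, 2)) = Mul(Rational(-1, 3), 286) = Rational(-286, 3) ≈ -95.333)
Add(Add(H, 1865), -2915) = Add(Add(Rational(-286, 3), 1865), -2915) = Add(Rational(5309, 3), -2915) = Rational(-3436, 3)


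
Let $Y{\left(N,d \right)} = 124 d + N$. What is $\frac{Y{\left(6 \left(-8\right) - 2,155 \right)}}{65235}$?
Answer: $\frac{1278}{4349} \approx 0.29386$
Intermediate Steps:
$Y{\left(N,d \right)} = N + 124 d$
$\frac{Y{\left(6 \left(-8\right) - 2,155 \right)}}{65235} = \frac{\left(6 \left(-8\right) - 2\right) + 124 \cdot 155}{65235} = \left(\left(-48 - 2\right) + 19220\right) \frac{1}{65235} = \left(-50 + 19220\right) \frac{1}{65235} = 19170 \cdot \frac{1}{65235} = \frac{1278}{4349}$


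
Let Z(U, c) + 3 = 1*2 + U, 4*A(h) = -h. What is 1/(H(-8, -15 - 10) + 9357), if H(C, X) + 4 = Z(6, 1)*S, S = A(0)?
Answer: 1/9353 ≈ 0.00010692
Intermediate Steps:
A(h) = -h/4 (A(h) = (-h)/4 = -h/4)
Z(U, c) = -1 + U (Z(U, c) = -3 + (1*2 + U) = -3 + (2 + U) = -1 + U)
S = 0 (S = -¼*0 = 0)
H(C, X) = -4 (H(C, X) = -4 + (-1 + 6)*0 = -4 + 5*0 = -4 + 0 = -4)
1/(H(-8, -15 - 10) + 9357) = 1/(-4 + 9357) = 1/9353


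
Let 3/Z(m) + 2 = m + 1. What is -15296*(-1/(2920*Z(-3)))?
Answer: -7648/1095 ≈ -6.9845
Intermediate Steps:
Z(m) = 3/(-1 + m) (Z(m) = 3/(-2 + (m + 1)) = 3/(-2 + (1 + m)) = 3/(-1 + m))
-15296*(-1/(2920*Z(-3))) = -15296/((-8760/(-1 - 3))) = -15296/((-8760/(-4))) = -15296/((-8760*(-1)/4)) = -15296/((-2920*(-¾))) = -15296/2190 = -15296*1/2190 = -7648/1095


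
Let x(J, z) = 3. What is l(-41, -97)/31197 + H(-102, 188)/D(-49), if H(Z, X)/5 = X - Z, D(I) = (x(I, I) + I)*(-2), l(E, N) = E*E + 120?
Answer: 22700671/1435062 ≈ 15.819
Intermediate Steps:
l(E, N) = 120 + E**2 (l(E, N) = E**2 + 120 = 120 + E**2)
D(I) = -6 - 2*I (D(I) = (3 + I)*(-2) = -6 - 2*I)
H(Z, X) = -5*Z + 5*X (H(Z, X) = 5*(X - Z) = -5*Z + 5*X)
l(-41, -97)/31197 + H(-102, 188)/D(-49) = (120 + (-41)**2)/31197 + (-5*(-102) + 5*188)/(-6 - 2*(-49)) = (120 + 1681)*(1/31197) + (510 + 940)/(-6 + 98) = 1801*(1/31197) + 1450/92 = 1801/31197 + 1450*(1/92) = 1801/31197 + 725/46 = 22700671/1435062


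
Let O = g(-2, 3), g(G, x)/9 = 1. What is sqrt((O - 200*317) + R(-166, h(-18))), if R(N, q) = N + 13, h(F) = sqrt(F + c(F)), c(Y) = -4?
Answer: 26*I*sqrt(94) ≈ 252.08*I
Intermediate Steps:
g(G, x) = 9 (g(G, x) = 9*1 = 9)
O = 9
h(F) = sqrt(-4 + F) (h(F) = sqrt(F - 4) = sqrt(-4 + F))
R(N, q) = 13 + N
sqrt((O - 200*317) + R(-166, h(-18))) = sqrt((9 - 200*317) + (13 - 166)) = sqrt((9 - 63400) - 153) = sqrt(-63391 - 153) = sqrt(-63544) = 26*I*sqrt(94)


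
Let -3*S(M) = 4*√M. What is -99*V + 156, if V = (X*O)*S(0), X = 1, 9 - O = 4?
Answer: 156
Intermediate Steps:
O = 5 (O = 9 - 1*4 = 9 - 4 = 5)
S(M) = -4*√M/3
V = 0 (V = (1*5)*(-4*√0/3) = 5*(-4/3*0) = 5*0 = 0)
-99*V + 156 = -99*0 + 156 = 0 + 156 = 156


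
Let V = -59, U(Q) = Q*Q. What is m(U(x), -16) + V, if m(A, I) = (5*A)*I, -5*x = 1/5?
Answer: -7391/125 ≈ -59.128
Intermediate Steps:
x = -1/25 (x = -⅕/5 = -⅕*⅕ = -1/25 ≈ -0.040000)
U(Q) = Q²
m(A, I) = 5*A*I
m(U(x), -16) + V = 5*(-1/25)²*(-16) - 59 = 5*(1/625)*(-16) - 59 = -16/125 - 59 = -7391/125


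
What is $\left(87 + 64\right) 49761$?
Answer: $7513911$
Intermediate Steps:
$\left(87 + 64\right) 49761 = 151 \cdot 49761 = 7513911$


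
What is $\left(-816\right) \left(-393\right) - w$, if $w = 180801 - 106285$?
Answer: $246172$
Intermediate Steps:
$w = 74516$ ($w = 180801 - 106285 = 74516$)
$\left(-816\right) \left(-393\right) - w = \left(-816\right) \left(-393\right) - 74516 = 320688 - 74516 = 246172$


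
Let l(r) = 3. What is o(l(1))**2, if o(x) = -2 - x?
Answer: 25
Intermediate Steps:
o(l(1))**2 = (-2 - 1*3)**2 = (-2 - 3)**2 = (-5)**2 = 25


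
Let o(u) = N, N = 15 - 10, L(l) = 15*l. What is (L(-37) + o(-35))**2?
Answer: 302500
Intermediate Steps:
N = 5
o(u) = 5
(L(-37) + o(-35))**2 = (15*(-37) + 5)**2 = (-555 + 5)**2 = (-550)**2 = 302500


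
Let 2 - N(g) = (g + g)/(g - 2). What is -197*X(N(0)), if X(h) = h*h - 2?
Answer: -394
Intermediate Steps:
N(g) = 2 - 2*g/(-2 + g) (N(g) = 2 - (g + g)/(g - 2) = 2 - 2*g/(-2 + g))
X(h) = -2 + h**2 (X(h) = h**2 - 2 = -2 + h**2)
-197*X(N(0)) = -197*(-2 + (-4/(-2 + 0))**2) = -197*(-2 + (-4/(-2))**2) = -197*(-2 + (-4*(-1/2))**2) = -197*(-2 + 2**2) = -197*(-2 + 4) = -197*2 = -394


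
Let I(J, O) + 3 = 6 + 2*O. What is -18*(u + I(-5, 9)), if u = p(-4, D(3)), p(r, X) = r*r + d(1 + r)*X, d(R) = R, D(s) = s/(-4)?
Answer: -1413/2 ≈ -706.50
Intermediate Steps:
D(s) = -s/4 (D(s) = s*(-¼) = -s/4)
I(J, O) = 3 + 2*O (I(J, O) = -3 + (6 + 2*O) = 3 + 2*O)
p(r, X) = r² + X*(1 + r) (p(r, X) = r*r + (1 + r)*X = r² + X*(1 + r))
u = 73/4 (u = (-4)² + (-¼*3)*(1 - 4) = 16 - ¾*(-3) = 16 + 9/4 = 73/4 ≈ 18.250)
-18*(u + I(-5, 9)) = -18*(73/4 + (3 + 2*9)) = -18*(73/4 + (3 + 18)) = -18*(73/4 + 21) = -18*157/4 = -1413/2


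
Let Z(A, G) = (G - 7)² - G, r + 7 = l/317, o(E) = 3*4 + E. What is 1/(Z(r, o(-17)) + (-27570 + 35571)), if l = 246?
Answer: 1/8150 ≈ 0.00012270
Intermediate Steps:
o(E) = 12 + E
r = -1973/317 (r = -7 + 246/317 = -1973/317 ≈ -6.2240)
Z(A, G) = (-7 + G)² - G
1/(Z(r, o(-17)) + (-27570 + 35571)) = 1/(((-7 + (12 - 17))² - (12 - 17)) + (-27570 + 35571)) = 1/(((-7 - 5)² - 1*(-5)) + 8001) = 1/(((-12)² + 5) + 8001) = 1/((144 + 5) + 8001) = 1/(149 + 8001) = 1/8150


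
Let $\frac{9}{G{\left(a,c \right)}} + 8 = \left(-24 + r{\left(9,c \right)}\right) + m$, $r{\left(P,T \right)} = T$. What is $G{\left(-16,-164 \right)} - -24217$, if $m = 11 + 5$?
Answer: $\frac{484339}{20} \approx 24217.0$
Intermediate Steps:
$m = 16$
$G{\left(a,c \right)} = \frac{9}{-16 + c}$ ($G{\left(a,c \right)} = \frac{9}{-8 + \left(\left(-24 + c\right) + 16\right)} = \frac{9}{-8 + \left(-8 + c\right)} = \frac{9}{-16 + c}$)
$G{\left(-16,-164 \right)} - -24217 = \frac{9}{-16 - 164} - -24217 = \frac{9}{-180} + 24217 = 9 \left(- \frac{1}{180}\right) + 24217 = - \frac{1}{20} + 24217 = \frac{484339}{20}$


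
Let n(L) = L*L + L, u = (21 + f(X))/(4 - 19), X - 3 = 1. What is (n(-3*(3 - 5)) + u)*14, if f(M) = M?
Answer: 1694/3 ≈ 564.67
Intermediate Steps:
X = 4 (X = 3 + 1 = 4)
u = -5/3 (u = (21 + 4)/(4 - 19) = 25/(-15) = 25*(-1/15) = -5/3 ≈ -1.6667)
n(L) = L + L² (n(L) = L² + L = L + L²)
(n(-3*(3 - 5)) + u)*14 = ((-3*(3 - 5))*(1 - 3*(3 - 5)) - 5/3)*14 = ((-3*(-2))*(1 - 3*(-2)) - 5/3)*14 = (6*(1 + 6) - 5/3)*14 = (6*7 - 5/3)*14 = (42 - 5/3)*14 = (121/3)*14 = 1694/3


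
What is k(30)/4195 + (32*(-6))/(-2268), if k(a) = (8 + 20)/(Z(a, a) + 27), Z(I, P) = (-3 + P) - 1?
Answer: 3562652/42021315 ≈ 0.084782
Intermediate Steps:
Z(I, P) = -4 + P
k(a) = 28/(23 + a) (k(a) = (8 + 20)/((-4 + a) + 27) = 28/(23 + a))
k(30)/4195 + (32*(-6))/(-2268) = (28/(23 + 30))/4195 + (32*(-6))/(-2268) = (28/53)*(1/4195) - 192*(-1/2268) = (28*(1/53))*(1/4195) + 16/189 = (28/53)*(1/4195) + 16/189 = 28/222335 + 16/189 = 3562652/42021315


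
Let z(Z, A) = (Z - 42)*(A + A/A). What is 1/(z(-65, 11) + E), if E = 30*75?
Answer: 1/966 ≈ 0.0010352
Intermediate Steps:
E = 2250
z(Z, A) = (1 + A)*(-42 + Z) (z(Z, A) = (-42 + Z)*(A + 1) = (-42 + Z)*(1 + A) = (1 + A)*(-42 + Z))
1/(z(-65, 11) + E) = 1/((-42 - 65 - 42*11 + 11*(-65)) + 2250) = 1/((-42 - 65 - 462 - 715) + 2250) = 1/(-1284 + 2250) = 1/966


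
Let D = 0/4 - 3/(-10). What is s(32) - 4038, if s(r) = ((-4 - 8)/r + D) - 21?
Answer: -162363/40 ≈ -4059.1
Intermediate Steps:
D = 3/10 (D = 0*(1/4) - 3*(-1/10) = 0 + 3/10 = 3/10 ≈ 0.30000)
s(r) = -207/10 - 12/r (s(r) = ((-4 - 8)/r + 3/10) - 21 = (-12/r + 3/10) - 21 = (3/10 - 12/r) - 21 = -207/10 - 12/r)
s(32) - 4038 = (-207/10 - 12/32) - 4038 = (-207/10 - 12*1/32) - 4038 = (-207/10 - 3/8) - 4038 = -843/40 - 4038 = -162363/40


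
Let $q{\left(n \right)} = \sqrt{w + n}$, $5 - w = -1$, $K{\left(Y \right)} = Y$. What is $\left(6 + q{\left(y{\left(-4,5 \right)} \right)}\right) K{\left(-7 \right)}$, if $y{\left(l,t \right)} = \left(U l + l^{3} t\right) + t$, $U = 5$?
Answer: $-42 - 7 i \sqrt{329} \approx -42.0 - 126.97 i$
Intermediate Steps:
$w = 6$ ($w = 5 - -1 = 5 + 1 = 6$)
$y{\left(l,t \right)} = t + 5 l + t l^{3}$ ($y{\left(l,t \right)} = \left(5 l + l^{3} t\right) + t = \left(5 l + t l^{3}\right) + t = t + 5 l + t l^{3}$)
$q{\left(n \right)} = \sqrt{6 + n}$
$\left(6 + q{\left(y{\left(-4,5 \right)} \right)}\right) K{\left(-7 \right)} = \left(6 + \sqrt{6 + \left(5 + 5 \left(-4\right) + 5 \left(-4\right)^{3}\right)}\right) \left(-7\right) = \left(6 + \sqrt{6 + \left(5 - 20 + 5 \left(-64\right)\right)}\right) \left(-7\right) = \left(6 + \sqrt{6 - 335}\right) \left(-7\right) = \left(6 + \sqrt{-329}\right) \left(-7\right) = \left(6 + i \sqrt{329}\right) \left(-7\right) = -42 - 7 i \sqrt{329}$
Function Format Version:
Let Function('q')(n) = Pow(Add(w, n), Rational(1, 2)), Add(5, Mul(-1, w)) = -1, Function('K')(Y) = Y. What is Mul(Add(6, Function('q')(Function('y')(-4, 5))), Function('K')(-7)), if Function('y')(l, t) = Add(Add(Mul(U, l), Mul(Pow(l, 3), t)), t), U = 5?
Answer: Add(-42, Mul(-7, I, Pow(329, Rational(1, 2)))) ≈ Add(-42.000, Mul(-126.97, I))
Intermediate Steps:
w = 6 (w = Add(5, Mul(-1, -1)) = Add(5, 1) = 6)
Function('y')(l, t) = Add(t, Mul(5, l), Mul(t, Pow(l, 3))) (Function('y')(l, t) = Add(Add(Mul(5, l), Mul(Pow(l, 3), t)), t) = Add(Add(Mul(5, l), Mul(t, Pow(l, 3))), t) = Add(t, Mul(5, l), Mul(t, Pow(l, 3))))
Function('q')(n) = Pow(Add(6, n), Rational(1, 2))
Mul(Add(6, Function('q')(Function('y')(-4, 5))), Function('K')(-7)) = Mul(Add(6, Pow(Add(6, Add(5, Mul(5, -4), Mul(5, Pow(-4, 3)))), Rational(1, 2))), -7) = Mul(Add(6, Pow(Add(6, Add(5, -20, Mul(5, -64))), Rational(1, 2))), -7) = Mul(Add(6, Pow(Add(6, Add(5, -20, -320)), Rational(1, 2))), -7) = Mul(Add(6, Pow(Add(6, -335), Rational(1, 2))), -7) = Mul(Add(6, Pow(-329, Rational(1, 2))), -7) = Mul(Add(6, Mul(I, Pow(329, Rational(1, 2)))), -7) = Add(-42, Mul(-7, I, Pow(329, Rational(1, 2))))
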